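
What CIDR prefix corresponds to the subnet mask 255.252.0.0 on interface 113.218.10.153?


Binary: 11111111.11111100.00000000.00000000
Count leading 1s
Prefix: /14


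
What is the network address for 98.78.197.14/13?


IP:   01100010.01001110.11000101.00001110
Mask: 11111111.11111000.00000000.00000000
AND operation:
Net:  01100010.01001000.00000000.00000000
Network: 98.72.0.0/13


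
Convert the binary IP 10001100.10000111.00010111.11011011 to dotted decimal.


10001100 = 140
10000111 = 135
00010111 = 23
11011011 = 219
IP: 140.135.23.219


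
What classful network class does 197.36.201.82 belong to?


First octet: 197
Binary: 11000101
110xxxxx -> Class C (192-223)
Class C, default mask 255.255.255.0 (/24)


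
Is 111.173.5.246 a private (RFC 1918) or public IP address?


RFC 1918 private ranges:
  10.0.0.0/8 (10.0.0.0 - 10.255.255.255)
  172.16.0.0/12 (172.16.0.0 - 172.31.255.255)
  192.168.0.0/16 (192.168.0.0 - 192.168.255.255)
Public (not in any RFC 1918 range)


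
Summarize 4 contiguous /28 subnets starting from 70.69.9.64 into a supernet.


Original prefix: /28
Number of subnets: 4 = 2^2
New prefix = 28 - 2 = 26
Supernet: 70.69.9.64/26


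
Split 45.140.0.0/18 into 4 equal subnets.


New prefix = 18 + 2 = 20
Each subnet has 4096 addresses
  45.140.0.0/20
  45.140.16.0/20
  45.140.32.0/20
  45.140.48.0/20
Subnets: 45.140.0.0/20, 45.140.16.0/20, 45.140.32.0/20, 45.140.48.0/20


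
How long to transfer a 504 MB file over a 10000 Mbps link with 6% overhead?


Effective throughput = 10000 * (1 - 6/100) = 9400 Mbps
File size in Mb = 504 * 8 = 4032 Mb
Time = 4032 / 9400
Time = 0.4289 seconds


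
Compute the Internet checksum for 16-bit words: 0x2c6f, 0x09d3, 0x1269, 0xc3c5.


Sum all words (with carry folding):
+ 0x2c6f = 0x2c6f
+ 0x09d3 = 0x3642
+ 0x1269 = 0x48ab
+ 0xc3c5 = 0x0c71
One's complement: ~0x0c71
Checksum = 0xf38e


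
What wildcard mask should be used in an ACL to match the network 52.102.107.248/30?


Subnet mask: 255.255.255.252
Wildcard = 255.255.255.255 - subnet mask
255 - 255 = 0
255 - 255 = 0
255 - 255 = 0
255 - 252 = 3
Wildcard: 0.0.0.3


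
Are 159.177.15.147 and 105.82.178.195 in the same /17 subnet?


Mask: 255.255.128.0
159.177.15.147 AND mask = 159.177.0.0
105.82.178.195 AND mask = 105.82.128.0
No, different subnets (159.177.0.0 vs 105.82.128.0)


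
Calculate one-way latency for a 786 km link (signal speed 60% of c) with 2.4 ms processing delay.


Speed = 0.6 * 3e5 km/s = 180000 km/s
Propagation delay = 786 / 180000 = 0.0044 s = 4.3667 ms
Processing delay = 2.4 ms
Total one-way latency = 6.7667 ms


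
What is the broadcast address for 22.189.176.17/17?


Network: 22.189.128.0/17
Host bits = 15
Set all host bits to 1:
Broadcast: 22.189.255.255


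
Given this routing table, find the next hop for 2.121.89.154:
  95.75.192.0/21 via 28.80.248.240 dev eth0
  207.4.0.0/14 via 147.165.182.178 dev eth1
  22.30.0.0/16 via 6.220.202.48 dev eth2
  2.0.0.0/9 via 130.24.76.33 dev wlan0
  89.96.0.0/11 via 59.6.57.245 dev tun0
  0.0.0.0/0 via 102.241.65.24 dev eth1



Longest prefix match for 2.121.89.154:
  /21 95.75.192.0: no
  /14 207.4.0.0: no
  /16 22.30.0.0: no
  /9 2.0.0.0: MATCH
  /11 89.96.0.0: no
  /0 0.0.0.0: MATCH
Selected: next-hop 130.24.76.33 via wlan0 (matched /9)


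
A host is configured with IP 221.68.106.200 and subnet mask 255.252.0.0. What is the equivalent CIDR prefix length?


Binary: 11111111.11111100.00000000.00000000
Count leading 1s
Prefix: /14


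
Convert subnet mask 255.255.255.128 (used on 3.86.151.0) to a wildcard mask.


Subnet mask: 255.255.255.128
Wildcard = 255.255.255.255 - subnet mask
255 - 255 = 0
255 - 255 = 0
255 - 255 = 0
255 - 128 = 127
Wildcard: 0.0.0.127


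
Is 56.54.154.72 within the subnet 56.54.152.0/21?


Subnet network: 56.54.152.0
Test IP AND mask: 56.54.152.0
Yes, 56.54.154.72 is in 56.54.152.0/21


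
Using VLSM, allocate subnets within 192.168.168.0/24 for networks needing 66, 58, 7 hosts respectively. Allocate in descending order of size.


66 hosts -> /25 (126 usable): 192.168.168.0/25
58 hosts -> /26 (62 usable): 192.168.168.128/26
7 hosts -> /28 (14 usable): 192.168.168.192/28
Allocation: 192.168.168.0/25 (66 hosts, 126 usable); 192.168.168.128/26 (58 hosts, 62 usable); 192.168.168.192/28 (7 hosts, 14 usable)


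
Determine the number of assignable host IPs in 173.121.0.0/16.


Host bits = 32 - 16 = 16
Total addresses = 2^16 = 65536
Usable = total - 2 (network and broadcast)
Usable hosts: 65534


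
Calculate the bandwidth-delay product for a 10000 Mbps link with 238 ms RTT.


BDP = bandwidth * RTT
= 10000 Mbps * 238 ms
= 10000 * 1e6 * 238 / 1000 bits
= 2380000000 bits
= 297500000 bytes
= 290527.3438 KB
BDP = 2380000000 bits (297500000 bytes)


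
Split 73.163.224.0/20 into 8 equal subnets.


New prefix = 20 + 3 = 23
Each subnet has 512 addresses
  73.163.224.0/23
  73.163.226.0/23
  73.163.228.0/23
  73.163.230.0/23
  73.163.232.0/23
  73.163.234.0/23
  73.163.236.0/23
  73.163.238.0/23
Subnets: 73.163.224.0/23, 73.163.226.0/23, 73.163.228.0/23, 73.163.230.0/23, 73.163.232.0/23, 73.163.234.0/23, 73.163.236.0/23, 73.163.238.0/23


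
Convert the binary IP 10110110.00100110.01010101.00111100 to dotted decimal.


10110110 = 182
00100110 = 38
01010101 = 85
00111100 = 60
IP: 182.38.85.60


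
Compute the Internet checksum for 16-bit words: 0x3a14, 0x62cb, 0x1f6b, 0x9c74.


Sum all words (with carry folding):
+ 0x3a14 = 0x3a14
+ 0x62cb = 0x9cdf
+ 0x1f6b = 0xbc4a
+ 0x9c74 = 0x58bf
One's complement: ~0x58bf
Checksum = 0xa740


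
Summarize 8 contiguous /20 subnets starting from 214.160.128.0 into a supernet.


Original prefix: /20
Number of subnets: 8 = 2^3
New prefix = 20 - 3 = 17
Supernet: 214.160.128.0/17


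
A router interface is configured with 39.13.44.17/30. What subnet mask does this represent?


/30 means 30 network bits, 2 host bits
Binary: 11111111111111111111111111111100
Mask: 255.255.255.252


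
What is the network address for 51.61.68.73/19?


IP:   00110011.00111101.01000100.01001001
Mask: 11111111.11111111.11100000.00000000
AND operation:
Net:  00110011.00111101.01000000.00000000
Network: 51.61.64.0/19


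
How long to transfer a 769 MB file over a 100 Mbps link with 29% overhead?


Effective throughput = 100 * (1 - 29/100) = 71 Mbps
File size in Mb = 769 * 8 = 6152 Mb
Time = 6152 / 71
Time = 86.6479 seconds


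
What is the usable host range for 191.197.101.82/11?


Network: 191.192.0.0
Broadcast: 191.223.255.255
First usable = network + 1
Last usable = broadcast - 1
Range: 191.192.0.1 to 191.223.255.254


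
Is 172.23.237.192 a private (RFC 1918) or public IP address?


RFC 1918 private ranges:
  10.0.0.0/8 (10.0.0.0 - 10.255.255.255)
  172.16.0.0/12 (172.16.0.0 - 172.31.255.255)
  192.168.0.0/16 (192.168.0.0 - 192.168.255.255)
Private (in 172.16.0.0/12)


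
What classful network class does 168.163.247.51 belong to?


First octet: 168
Binary: 10101000
10xxxxxx -> Class B (128-191)
Class B, default mask 255.255.0.0 (/16)


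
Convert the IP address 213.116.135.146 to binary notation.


213 = 11010101
116 = 01110100
135 = 10000111
146 = 10010010
Binary: 11010101.01110100.10000111.10010010


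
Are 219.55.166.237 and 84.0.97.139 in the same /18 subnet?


Mask: 255.255.192.0
219.55.166.237 AND mask = 219.55.128.0
84.0.97.139 AND mask = 84.0.64.0
No, different subnets (219.55.128.0 vs 84.0.64.0)


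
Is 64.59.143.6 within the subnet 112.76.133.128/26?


Subnet network: 112.76.133.128
Test IP AND mask: 64.59.143.0
No, 64.59.143.6 is not in 112.76.133.128/26


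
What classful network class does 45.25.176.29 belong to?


First octet: 45
Binary: 00101101
0xxxxxxx -> Class A (1-126)
Class A, default mask 255.0.0.0 (/8)


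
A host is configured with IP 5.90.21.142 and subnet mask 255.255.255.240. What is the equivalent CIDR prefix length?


Binary: 11111111.11111111.11111111.11110000
Count leading 1s
Prefix: /28


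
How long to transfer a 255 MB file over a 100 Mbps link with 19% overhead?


Effective throughput = 100 * (1 - 19/100) = 81 Mbps
File size in Mb = 255 * 8 = 2040 Mb
Time = 2040 / 81
Time = 25.1852 seconds


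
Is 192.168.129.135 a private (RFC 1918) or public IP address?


RFC 1918 private ranges:
  10.0.0.0/8 (10.0.0.0 - 10.255.255.255)
  172.16.0.0/12 (172.16.0.0 - 172.31.255.255)
  192.168.0.0/16 (192.168.0.0 - 192.168.255.255)
Private (in 192.168.0.0/16)


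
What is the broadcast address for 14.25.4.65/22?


Network: 14.25.4.0/22
Host bits = 10
Set all host bits to 1:
Broadcast: 14.25.7.255


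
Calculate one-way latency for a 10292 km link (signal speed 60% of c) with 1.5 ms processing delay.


Speed = 0.6 * 3e5 km/s = 180000 km/s
Propagation delay = 10292 / 180000 = 0.0572 s = 57.1778 ms
Processing delay = 1.5 ms
Total one-way latency = 58.6778 ms


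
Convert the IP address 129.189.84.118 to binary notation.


129 = 10000001
189 = 10111101
84 = 01010100
118 = 01110110
Binary: 10000001.10111101.01010100.01110110


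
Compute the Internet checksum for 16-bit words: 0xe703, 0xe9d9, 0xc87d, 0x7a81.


Sum all words (with carry folding):
+ 0xe703 = 0xe703
+ 0xe9d9 = 0xd0dd
+ 0xc87d = 0x995b
+ 0x7a81 = 0x13dd
One's complement: ~0x13dd
Checksum = 0xec22


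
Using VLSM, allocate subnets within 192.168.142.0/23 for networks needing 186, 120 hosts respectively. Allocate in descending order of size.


186 hosts -> /24 (254 usable): 192.168.142.0/24
120 hosts -> /25 (126 usable): 192.168.143.0/25
Allocation: 192.168.142.0/24 (186 hosts, 254 usable); 192.168.143.0/25 (120 hosts, 126 usable)


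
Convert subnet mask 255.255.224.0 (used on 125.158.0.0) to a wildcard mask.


Subnet mask: 255.255.224.0
Wildcard = 255.255.255.255 - subnet mask
255 - 255 = 0
255 - 255 = 0
255 - 224 = 31
255 - 0 = 255
Wildcard: 0.0.31.255


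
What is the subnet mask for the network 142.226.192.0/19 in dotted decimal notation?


/19 means 19 network bits, 13 host bits
Binary: 11111111111111111110000000000000
Mask: 255.255.224.0


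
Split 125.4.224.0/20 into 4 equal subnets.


New prefix = 20 + 2 = 22
Each subnet has 1024 addresses
  125.4.224.0/22
  125.4.228.0/22
  125.4.232.0/22
  125.4.236.0/22
Subnets: 125.4.224.0/22, 125.4.228.0/22, 125.4.232.0/22, 125.4.236.0/22


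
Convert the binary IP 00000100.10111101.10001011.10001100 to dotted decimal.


00000100 = 4
10111101 = 189
10001011 = 139
10001100 = 140
IP: 4.189.139.140


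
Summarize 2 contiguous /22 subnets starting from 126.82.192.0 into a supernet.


Original prefix: /22
Number of subnets: 2 = 2^1
New prefix = 22 - 1 = 21
Supernet: 126.82.192.0/21


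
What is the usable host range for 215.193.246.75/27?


Network: 215.193.246.64
Broadcast: 215.193.246.95
First usable = network + 1
Last usable = broadcast - 1
Range: 215.193.246.65 to 215.193.246.94


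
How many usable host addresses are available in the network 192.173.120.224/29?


Host bits = 32 - 29 = 3
Total addresses = 2^3 = 8
Usable = total - 2 (network and broadcast)
Usable hosts: 6


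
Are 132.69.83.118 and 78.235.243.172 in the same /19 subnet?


Mask: 255.255.224.0
132.69.83.118 AND mask = 132.69.64.0
78.235.243.172 AND mask = 78.235.224.0
No, different subnets (132.69.64.0 vs 78.235.224.0)


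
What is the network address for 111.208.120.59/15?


IP:   01101111.11010000.01111000.00111011
Mask: 11111111.11111110.00000000.00000000
AND operation:
Net:  01101111.11010000.00000000.00000000
Network: 111.208.0.0/15


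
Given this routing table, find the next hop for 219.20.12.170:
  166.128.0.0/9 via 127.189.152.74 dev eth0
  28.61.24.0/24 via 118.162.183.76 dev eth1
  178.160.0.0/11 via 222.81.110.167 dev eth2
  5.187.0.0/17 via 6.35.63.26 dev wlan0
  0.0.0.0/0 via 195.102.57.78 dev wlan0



Longest prefix match for 219.20.12.170:
  /9 166.128.0.0: no
  /24 28.61.24.0: no
  /11 178.160.0.0: no
  /17 5.187.0.0: no
  /0 0.0.0.0: MATCH
Selected: next-hop 195.102.57.78 via wlan0 (matched /0)


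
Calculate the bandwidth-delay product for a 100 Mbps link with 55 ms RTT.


BDP = bandwidth * RTT
= 100 Mbps * 55 ms
= 100 * 1e6 * 55 / 1000 bits
= 5500000 bits
= 687500 bytes
= 671.3867 KB
BDP = 5500000 bits (687500 bytes)


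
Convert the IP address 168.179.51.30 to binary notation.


168 = 10101000
179 = 10110011
51 = 00110011
30 = 00011110
Binary: 10101000.10110011.00110011.00011110


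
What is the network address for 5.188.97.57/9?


IP:   00000101.10111100.01100001.00111001
Mask: 11111111.10000000.00000000.00000000
AND operation:
Net:  00000101.10000000.00000000.00000000
Network: 5.128.0.0/9


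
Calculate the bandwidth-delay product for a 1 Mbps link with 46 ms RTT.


BDP = bandwidth * RTT
= 1 Mbps * 46 ms
= 1 * 1e6 * 46 / 1000 bits
= 46000 bits
= 5750 bytes
= 5.6152 KB
BDP = 46000 bits (5750 bytes)


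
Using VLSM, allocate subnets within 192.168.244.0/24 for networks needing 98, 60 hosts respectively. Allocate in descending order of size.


98 hosts -> /25 (126 usable): 192.168.244.0/25
60 hosts -> /26 (62 usable): 192.168.244.128/26
Allocation: 192.168.244.0/25 (98 hosts, 126 usable); 192.168.244.128/26 (60 hosts, 62 usable)


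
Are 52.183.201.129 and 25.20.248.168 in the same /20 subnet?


Mask: 255.255.240.0
52.183.201.129 AND mask = 52.183.192.0
25.20.248.168 AND mask = 25.20.240.0
No, different subnets (52.183.192.0 vs 25.20.240.0)


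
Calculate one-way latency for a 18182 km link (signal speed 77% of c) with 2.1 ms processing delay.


Speed = 0.77 * 3e5 km/s = 231000 km/s
Propagation delay = 18182 / 231000 = 0.0787 s = 78.71 ms
Processing delay = 2.1 ms
Total one-way latency = 80.81 ms


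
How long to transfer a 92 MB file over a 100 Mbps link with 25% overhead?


Effective throughput = 100 * (1 - 25/100) = 75 Mbps
File size in Mb = 92 * 8 = 736 Mb
Time = 736 / 75
Time = 9.8133 seconds


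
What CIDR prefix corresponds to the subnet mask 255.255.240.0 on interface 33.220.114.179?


Binary: 11111111.11111111.11110000.00000000
Count leading 1s
Prefix: /20


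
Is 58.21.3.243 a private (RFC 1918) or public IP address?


RFC 1918 private ranges:
  10.0.0.0/8 (10.0.0.0 - 10.255.255.255)
  172.16.0.0/12 (172.16.0.0 - 172.31.255.255)
  192.168.0.0/16 (192.168.0.0 - 192.168.255.255)
Public (not in any RFC 1918 range)


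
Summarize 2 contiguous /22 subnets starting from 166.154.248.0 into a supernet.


Original prefix: /22
Number of subnets: 2 = 2^1
New prefix = 22 - 1 = 21
Supernet: 166.154.248.0/21


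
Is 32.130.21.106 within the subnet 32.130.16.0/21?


Subnet network: 32.130.16.0
Test IP AND mask: 32.130.16.0
Yes, 32.130.21.106 is in 32.130.16.0/21


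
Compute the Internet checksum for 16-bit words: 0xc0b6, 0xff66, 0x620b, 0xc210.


Sum all words (with carry folding):
+ 0xc0b6 = 0xc0b6
+ 0xff66 = 0xc01d
+ 0x620b = 0x2229
+ 0xc210 = 0xe439
One's complement: ~0xe439
Checksum = 0x1bc6


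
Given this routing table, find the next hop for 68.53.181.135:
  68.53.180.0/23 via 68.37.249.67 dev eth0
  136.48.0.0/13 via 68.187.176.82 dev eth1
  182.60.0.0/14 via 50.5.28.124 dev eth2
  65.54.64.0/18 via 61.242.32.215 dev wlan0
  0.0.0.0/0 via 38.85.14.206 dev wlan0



Longest prefix match for 68.53.181.135:
  /23 68.53.180.0: MATCH
  /13 136.48.0.0: no
  /14 182.60.0.0: no
  /18 65.54.64.0: no
  /0 0.0.0.0: MATCH
Selected: next-hop 68.37.249.67 via eth0 (matched /23)


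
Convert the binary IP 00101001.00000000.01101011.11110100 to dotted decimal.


00101001 = 41
00000000 = 0
01101011 = 107
11110100 = 244
IP: 41.0.107.244


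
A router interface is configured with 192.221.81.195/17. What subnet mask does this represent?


/17 means 17 network bits, 15 host bits
Binary: 11111111111111111000000000000000
Mask: 255.255.128.0


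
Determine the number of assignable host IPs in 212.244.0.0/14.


Host bits = 32 - 14 = 18
Total addresses = 2^18 = 262144
Usable = total - 2 (network and broadcast)
Usable hosts: 262142


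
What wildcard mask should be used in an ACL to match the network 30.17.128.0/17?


Subnet mask: 255.255.128.0
Wildcard = 255.255.255.255 - subnet mask
255 - 255 = 0
255 - 255 = 0
255 - 128 = 127
255 - 0 = 255
Wildcard: 0.0.127.255


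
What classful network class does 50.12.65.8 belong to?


First octet: 50
Binary: 00110010
0xxxxxxx -> Class A (1-126)
Class A, default mask 255.0.0.0 (/8)


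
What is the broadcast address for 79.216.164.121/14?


Network: 79.216.0.0/14
Host bits = 18
Set all host bits to 1:
Broadcast: 79.219.255.255


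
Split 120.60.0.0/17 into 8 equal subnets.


New prefix = 17 + 3 = 20
Each subnet has 4096 addresses
  120.60.0.0/20
  120.60.16.0/20
  120.60.32.0/20
  120.60.48.0/20
  120.60.64.0/20
  120.60.80.0/20
  120.60.96.0/20
  120.60.112.0/20
Subnets: 120.60.0.0/20, 120.60.16.0/20, 120.60.32.0/20, 120.60.48.0/20, 120.60.64.0/20, 120.60.80.0/20, 120.60.96.0/20, 120.60.112.0/20


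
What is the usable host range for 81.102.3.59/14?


Network: 81.100.0.0
Broadcast: 81.103.255.255
First usable = network + 1
Last usable = broadcast - 1
Range: 81.100.0.1 to 81.103.255.254


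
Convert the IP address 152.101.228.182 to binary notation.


152 = 10011000
101 = 01100101
228 = 11100100
182 = 10110110
Binary: 10011000.01100101.11100100.10110110


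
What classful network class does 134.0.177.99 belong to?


First octet: 134
Binary: 10000110
10xxxxxx -> Class B (128-191)
Class B, default mask 255.255.0.0 (/16)


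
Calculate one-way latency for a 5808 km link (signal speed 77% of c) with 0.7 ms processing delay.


Speed = 0.77 * 3e5 km/s = 231000 km/s
Propagation delay = 5808 / 231000 = 0.0251 s = 25.1429 ms
Processing delay = 0.7 ms
Total one-way latency = 25.8429 ms


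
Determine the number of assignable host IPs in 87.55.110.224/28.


Host bits = 32 - 28 = 4
Total addresses = 2^4 = 16
Usable = total - 2 (network and broadcast)
Usable hosts: 14


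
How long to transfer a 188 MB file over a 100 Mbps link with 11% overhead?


Effective throughput = 100 * (1 - 11/100) = 89 Mbps
File size in Mb = 188 * 8 = 1504 Mb
Time = 1504 / 89
Time = 16.8989 seconds


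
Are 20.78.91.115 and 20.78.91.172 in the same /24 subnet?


Mask: 255.255.255.0
20.78.91.115 AND mask = 20.78.91.0
20.78.91.172 AND mask = 20.78.91.0
Yes, same subnet (20.78.91.0)


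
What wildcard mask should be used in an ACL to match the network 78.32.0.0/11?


Subnet mask: 255.224.0.0
Wildcard = 255.255.255.255 - subnet mask
255 - 255 = 0
255 - 224 = 31
255 - 0 = 255
255 - 0 = 255
Wildcard: 0.31.255.255


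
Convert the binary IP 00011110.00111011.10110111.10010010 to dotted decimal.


00011110 = 30
00111011 = 59
10110111 = 183
10010010 = 146
IP: 30.59.183.146


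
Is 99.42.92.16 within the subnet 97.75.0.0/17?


Subnet network: 97.75.0.0
Test IP AND mask: 99.42.0.0
No, 99.42.92.16 is not in 97.75.0.0/17


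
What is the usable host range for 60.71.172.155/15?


Network: 60.70.0.0
Broadcast: 60.71.255.255
First usable = network + 1
Last usable = broadcast - 1
Range: 60.70.0.1 to 60.71.255.254


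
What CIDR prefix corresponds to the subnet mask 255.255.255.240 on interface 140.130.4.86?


Binary: 11111111.11111111.11111111.11110000
Count leading 1s
Prefix: /28


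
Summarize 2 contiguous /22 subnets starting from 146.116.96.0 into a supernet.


Original prefix: /22
Number of subnets: 2 = 2^1
New prefix = 22 - 1 = 21
Supernet: 146.116.96.0/21


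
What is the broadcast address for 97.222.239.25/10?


Network: 97.192.0.0/10
Host bits = 22
Set all host bits to 1:
Broadcast: 97.255.255.255


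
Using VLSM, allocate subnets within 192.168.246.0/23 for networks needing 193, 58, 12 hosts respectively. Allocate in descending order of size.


193 hosts -> /24 (254 usable): 192.168.246.0/24
58 hosts -> /26 (62 usable): 192.168.247.0/26
12 hosts -> /28 (14 usable): 192.168.247.64/28
Allocation: 192.168.246.0/24 (193 hosts, 254 usable); 192.168.247.0/26 (58 hosts, 62 usable); 192.168.247.64/28 (12 hosts, 14 usable)


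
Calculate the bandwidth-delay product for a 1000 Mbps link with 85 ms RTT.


BDP = bandwidth * RTT
= 1000 Mbps * 85 ms
= 1000 * 1e6 * 85 / 1000 bits
= 85000000 bits
= 10625000 bytes
= 10375.9766 KB
BDP = 85000000 bits (10625000 bytes)


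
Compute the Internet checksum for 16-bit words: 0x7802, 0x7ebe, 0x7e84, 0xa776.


Sum all words (with carry folding):
+ 0x7802 = 0x7802
+ 0x7ebe = 0xf6c0
+ 0x7e84 = 0x7545
+ 0xa776 = 0x1cbc
One's complement: ~0x1cbc
Checksum = 0xe343


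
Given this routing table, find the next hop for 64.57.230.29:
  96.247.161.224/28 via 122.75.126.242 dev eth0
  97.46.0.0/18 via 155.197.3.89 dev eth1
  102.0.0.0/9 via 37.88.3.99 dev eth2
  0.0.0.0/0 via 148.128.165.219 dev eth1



Longest prefix match for 64.57.230.29:
  /28 96.247.161.224: no
  /18 97.46.0.0: no
  /9 102.0.0.0: no
  /0 0.0.0.0: MATCH
Selected: next-hop 148.128.165.219 via eth1 (matched /0)


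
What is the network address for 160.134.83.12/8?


IP:   10100000.10000110.01010011.00001100
Mask: 11111111.00000000.00000000.00000000
AND operation:
Net:  10100000.00000000.00000000.00000000
Network: 160.0.0.0/8


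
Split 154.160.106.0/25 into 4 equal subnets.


New prefix = 25 + 2 = 27
Each subnet has 32 addresses
  154.160.106.0/27
  154.160.106.32/27
  154.160.106.64/27
  154.160.106.96/27
Subnets: 154.160.106.0/27, 154.160.106.32/27, 154.160.106.64/27, 154.160.106.96/27


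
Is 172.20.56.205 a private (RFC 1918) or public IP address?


RFC 1918 private ranges:
  10.0.0.0/8 (10.0.0.0 - 10.255.255.255)
  172.16.0.0/12 (172.16.0.0 - 172.31.255.255)
  192.168.0.0/16 (192.168.0.0 - 192.168.255.255)
Private (in 172.16.0.0/12)


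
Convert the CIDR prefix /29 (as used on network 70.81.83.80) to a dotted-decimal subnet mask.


/29 means 29 network bits, 3 host bits
Binary: 11111111111111111111111111111000
Mask: 255.255.255.248


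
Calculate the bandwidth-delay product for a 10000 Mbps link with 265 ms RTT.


BDP = bandwidth * RTT
= 10000 Mbps * 265 ms
= 10000 * 1e6 * 265 / 1000 bits
= 2650000000 bits
= 331250000 bytes
= 323486.3281 KB
BDP = 2650000000 bits (331250000 bytes)


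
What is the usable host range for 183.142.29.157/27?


Network: 183.142.29.128
Broadcast: 183.142.29.159
First usable = network + 1
Last usable = broadcast - 1
Range: 183.142.29.129 to 183.142.29.158


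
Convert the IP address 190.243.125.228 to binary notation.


190 = 10111110
243 = 11110011
125 = 01111101
228 = 11100100
Binary: 10111110.11110011.01111101.11100100


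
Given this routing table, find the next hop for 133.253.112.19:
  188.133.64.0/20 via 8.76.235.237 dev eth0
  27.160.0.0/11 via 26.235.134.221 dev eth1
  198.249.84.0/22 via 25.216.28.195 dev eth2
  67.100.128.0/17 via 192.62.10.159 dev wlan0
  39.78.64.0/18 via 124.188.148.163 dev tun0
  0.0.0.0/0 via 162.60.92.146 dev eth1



Longest prefix match for 133.253.112.19:
  /20 188.133.64.0: no
  /11 27.160.0.0: no
  /22 198.249.84.0: no
  /17 67.100.128.0: no
  /18 39.78.64.0: no
  /0 0.0.0.0: MATCH
Selected: next-hop 162.60.92.146 via eth1 (matched /0)


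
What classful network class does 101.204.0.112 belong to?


First octet: 101
Binary: 01100101
0xxxxxxx -> Class A (1-126)
Class A, default mask 255.0.0.0 (/8)


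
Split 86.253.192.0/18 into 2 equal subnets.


New prefix = 18 + 1 = 19
Each subnet has 8192 addresses
  86.253.192.0/19
  86.253.224.0/19
Subnets: 86.253.192.0/19, 86.253.224.0/19


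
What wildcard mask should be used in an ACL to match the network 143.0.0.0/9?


Subnet mask: 255.128.0.0
Wildcard = 255.255.255.255 - subnet mask
255 - 255 = 0
255 - 128 = 127
255 - 0 = 255
255 - 0 = 255
Wildcard: 0.127.255.255


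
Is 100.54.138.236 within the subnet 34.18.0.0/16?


Subnet network: 34.18.0.0
Test IP AND mask: 100.54.0.0
No, 100.54.138.236 is not in 34.18.0.0/16


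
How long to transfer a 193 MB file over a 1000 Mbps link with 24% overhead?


Effective throughput = 1000 * (1 - 24/100) = 760 Mbps
File size in Mb = 193 * 8 = 1544 Mb
Time = 1544 / 760
Time = 2.0316 seconds


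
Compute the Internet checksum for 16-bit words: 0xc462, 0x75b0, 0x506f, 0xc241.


Sum all words (with carry folding):
+ 0xc462 = 0xc462
+ 0x75b0 = 0x3a13
+ 0x506f = 0x8a82
+ 0xc241 = 0x4cc4
One's complement: ~0x4cc4
Checksum = 0xb33b


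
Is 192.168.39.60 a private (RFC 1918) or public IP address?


RFC 1918 private ranges:
  10.0.0.0/8 (10.0.0.0 - 10.255.255.255)
  172.16.0.0/12 (172.16.0.0 - 172.31.255.255)
  192.168.0.0/16 (192.168.0.0 - 192.168.255.255)
Private (in 192.168.0.0/16)


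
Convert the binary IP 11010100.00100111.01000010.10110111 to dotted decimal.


11010100 = 212
00100111 = 39
01000010 = 66
10110111 = 183
IP: 212.39.66.183


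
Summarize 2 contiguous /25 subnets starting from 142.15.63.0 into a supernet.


Original prefix: /25
Number of subnets: 2 = 2^1
New prefix = 25 - 1 = 24
Supernet: 142.15.63.0/24


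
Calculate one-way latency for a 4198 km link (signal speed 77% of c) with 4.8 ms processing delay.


Speed = 0.77 * 3e5 km/s = 231000 km/s
Propagation delay = 4198 / 231000 = 0.0182 s = 18.1732 ms
Processing delay = 4.8 ms
Total one-way latency = 22.9732 ms


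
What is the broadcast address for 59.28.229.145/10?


Network: 59.0.0.0/10
Host bits = 22
Set all host bits to 1:
Broadcast: 59.63.255.255


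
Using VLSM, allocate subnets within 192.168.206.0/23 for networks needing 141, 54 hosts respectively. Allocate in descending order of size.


141 hosts -> /24 (254 usable): 192.168.206.0/24
54 hosts -> /26 (62 usable): 192.168.207.0/26
Allocation: 192.168.206.0/24 (141 hosts, 254 usable); 192.168.207.0/26 (54 hosts, 62 usable)


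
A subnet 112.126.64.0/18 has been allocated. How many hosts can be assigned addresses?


Host bits = 32 - 18 = 14
Total addresses = 2^14 = 16384
Usable = total - 2 (network and broadcast)
Usable hosts: 16382


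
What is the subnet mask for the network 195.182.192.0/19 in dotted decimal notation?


/19 means 19 network bits, 13 host bits
Binary: 11111111111111111110000000000000
Mask: 255.255.224.0


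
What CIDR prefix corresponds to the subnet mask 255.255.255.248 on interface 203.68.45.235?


Binary: 11111111.11111111.11111111.11111000
Count leading 1s
Prefix: /29


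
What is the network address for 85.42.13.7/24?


IP:   01010101.00101010.00001101.00000111
Mask: 11111111.11111111.11111111.00000000
AND operation:
Net:  01010101.00101010.00001101.00000000
Network: 85.42.13.0/24


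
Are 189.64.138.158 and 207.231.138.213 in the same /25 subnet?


Mask: 255.255.255.128
189.64.138.158 AND mask = 189.64.138.128
207.231.138.213 AND mask = 207.231.138.128
No, different subnets (189.64.138.128 vs 207.231.138.128)


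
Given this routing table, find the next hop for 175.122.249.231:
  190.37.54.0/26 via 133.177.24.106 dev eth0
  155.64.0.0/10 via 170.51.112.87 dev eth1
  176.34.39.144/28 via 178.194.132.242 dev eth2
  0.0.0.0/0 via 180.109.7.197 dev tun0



Longest prefix match for 175.122.249.231:
  /26 190.37.54.0: no
  /10 155.64.0.0: no
  /28 176.34.39.144: no
  /0 0.0.0.0: MATCH
Selected: next-hop 180.109.7.197 via tun0 (matched /0)


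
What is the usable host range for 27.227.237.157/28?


Network: 27.227.237.144
Broadcast: 27.227.237.159
First usable = network + 1
Last usable = broadcast - 1
Range: 27.227.237.145 to 27.227.237.158


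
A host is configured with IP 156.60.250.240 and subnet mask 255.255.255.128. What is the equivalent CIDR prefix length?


Binary: 11111111.11111111.11111111.10000000
Count leading 1s
Prefix: /25


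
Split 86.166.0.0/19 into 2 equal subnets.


New prefix = 19 + 1 = 20
Each subnet has 4096 addresses
  86.166.0.0/20
  86.166.16.0/20
Subnets: 86.166.0.0/20, 86.166.16.0/20


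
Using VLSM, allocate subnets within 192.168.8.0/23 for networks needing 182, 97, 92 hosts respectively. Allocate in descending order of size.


182 hosts -> /24 (254 usable): 192.168.8.0/24
97 hosts -> /25 (126 usable): 192.168.9.0/25
92 hosts -> /25 (126 usable): 192.168.9.128/25
Allocation: 192.168.8.0/24 (182 hosts, 254 usable); 192.168.9.0/25 (97 hosts, 126 usable); 192.168.9.128/25 (92 hosts, 126 usable)


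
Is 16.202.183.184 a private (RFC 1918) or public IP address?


RFC 1918 private ranges:
  10.0.0.0/8 (10.0.0.0 - 10.255.255.255)
  172.16.0.0/12 (172.16.0.0 - 172.31.255.255)
  192.168.0.0/16 (192.168.0.0 - 192.168.255.255)
Public (not in any RFC 1918 range)


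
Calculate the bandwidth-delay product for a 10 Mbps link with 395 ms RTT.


BDP = bandwidth * RTT
= 10 Mbps * 395 ms
= 10 * 1e6 * 395 / 1000 bits
= 3950000 bits
= 493750 bytes
= 482.1777 KB
BDP = 3950000 bits (493750 bytes)


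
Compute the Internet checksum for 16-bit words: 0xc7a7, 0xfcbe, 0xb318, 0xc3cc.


Sum all words (with carry folding):
+ 0xc7a7 = 0xc7a7
+ 0xfcbe = 0xc466
+ 0xb318 = 0x777f
+ 0xc3cc = 0x3b4c
One's complement: ~0x3b4c
Checksum = 0xc4b3


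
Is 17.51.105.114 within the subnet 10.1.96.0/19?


Subnet network: 10.1.96.0
Test IP AND mask: 17.51.96.0
No, 17.51.105.114 is not in 10.1.96.0/19


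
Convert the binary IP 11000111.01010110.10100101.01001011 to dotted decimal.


11000111 = 199
01010110 = 86
10100101 = 165
01001011 = 75
IP: 199.86.165.75


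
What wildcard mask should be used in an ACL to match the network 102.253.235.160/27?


Subnet mask: 255.255.255.224
Wildcard = 255.255.255.255 - subnet mask
255 - 255 = 0
255 - 255 = 0
255 - 255 = 0
255 - 224 = 31
Wildcard: 0.0.0.31


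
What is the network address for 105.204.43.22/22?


IP:   01101001.11001100.00101011.00010110
Mask: 11111111.11111111.11111100.00000000
AND operation:
Net:  01101001.11001100.00101000.00000000
Network: 105.204.40.0/22


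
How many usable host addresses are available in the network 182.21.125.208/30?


Host bits = 32 - 30 = 2
Total addresses = 2^2 = 4
Usable = total - 2 (network and broadcast)
Usable hosts: 2


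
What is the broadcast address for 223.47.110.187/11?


Network: 223.32.0.0/11
Host bits = 21
Set all host bits to 1:
Broadcast: 223.63.255.255


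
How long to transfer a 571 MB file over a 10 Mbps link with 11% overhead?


Effective throughput = 10 * (1 - 11/100) = 8.9 Mbps
File size in Mb = 571 * 8 = 4568 Mb
Time = 4568 / 8.9
Time = 513.2584 seconds


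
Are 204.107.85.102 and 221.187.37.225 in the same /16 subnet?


Mask: 255.255.0.0
204.107.85.102 AND mask = 204.107.0.0
221.187.37.225 AND mask = 221.187.0.0
No, different subnets (204.107.0.0 vs 221.187.0.0)


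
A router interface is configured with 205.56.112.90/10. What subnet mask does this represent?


/10 means 10 network bits, 22 host bits
Binary: 11111111110000000000000000000000
Mask: 255.192.0.0


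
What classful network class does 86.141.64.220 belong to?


First octet: 86
Binary: 01010110
0xxxxxxx -> Class A (1-126)
Class A, default mask 255.0.0.0 (/8)


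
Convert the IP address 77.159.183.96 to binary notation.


77 = 01001101
159 = 10011111
183 = 10110111
96 = 01100000
Binary: 01001101.10011111.10110111.01100000


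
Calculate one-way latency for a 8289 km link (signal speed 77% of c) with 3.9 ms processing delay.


Speed = 0.77 * 3e5 km/s = 231000 km/s
Propagation delay = 8289 / 231000 = 0.0359 s = 35.8831 ms
Processing delay = 3.9 ms
Total one-way latency = 39.7831 ms


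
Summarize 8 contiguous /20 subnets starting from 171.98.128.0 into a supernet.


Original prefix: /20
Number of subnets: 8 = 2^3
New prefix = 20 - 3 = 17
Supernet: 171.98.128.0/17


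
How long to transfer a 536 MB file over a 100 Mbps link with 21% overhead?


Effective throughput = 100 * (1 - 21/100) = 79 Mbps
File size in Mb = 536 * 8 = 4288 Mb
Time = 4288 / 79
Time = 54.2785 seconds


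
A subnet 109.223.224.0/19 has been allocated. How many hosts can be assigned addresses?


Host bits = 32 - 19 = 13
Total addresses = 2^13 = 8192
Usable = total - 2 (network and broadcast)
Usable hosts: 8190


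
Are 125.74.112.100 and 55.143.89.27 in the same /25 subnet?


Mask: 255.255.255.128
125.74.112.100 AND mask = 125.74.112.0
55.143.89.27 AND mask = 55.143.89.0
No, different subnets (125.74.112.0 vs 55.143.89.0)


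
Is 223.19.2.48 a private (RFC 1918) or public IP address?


RFC 1918 private ranges:
  10.0.0.0/8 (10.0.0.0 - 10.255.255.255)
  172.16.0.0/12 (172.16.0.0 - 172.31.255.255)
  192.168.0.0/16 (192.168.0.0 - 192.168.255.255)
Public (not in any RFC 1918 range)


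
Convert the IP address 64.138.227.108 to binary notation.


64 = 01000000
138 = 10001010
227 = 11100011
108 = 01101100
Binary: 01000000.10001010.11100011.01101100


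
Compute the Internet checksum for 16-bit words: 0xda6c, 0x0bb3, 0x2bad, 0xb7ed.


Sum all words (with carry folding):
+ 0xda6c = 0xda6c
+ 0x0bb3 = 0xe61f
+ 0x2bad = 0x11cd
+ 0xb7ed = 0xc9ba
One's complement: ~0xc9ba
Checksum = 0x3645


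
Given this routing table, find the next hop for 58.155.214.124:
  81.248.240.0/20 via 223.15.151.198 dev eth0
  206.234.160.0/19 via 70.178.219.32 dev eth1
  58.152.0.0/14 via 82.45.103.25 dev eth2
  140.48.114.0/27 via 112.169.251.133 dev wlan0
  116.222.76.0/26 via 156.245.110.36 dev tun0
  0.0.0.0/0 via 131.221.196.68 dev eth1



Longest prefix match for 58.155.214.124:
  /20 81.248.240.0: no
  /19 206.234.160.0: no
  /14 58.152.0.0: MATCH
  /27 140.48.114.0: no
  /26 116.222.76.0: no
  /0 0.0.0.0: MATCH
Selected: next-hop 82.45.103.25 via eth2 (matched /14)


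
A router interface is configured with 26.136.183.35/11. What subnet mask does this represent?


/11 means 11 network bits, 21 host bits
Binary: 11111111111000000000000000000000
Mask: 255.224.0.0


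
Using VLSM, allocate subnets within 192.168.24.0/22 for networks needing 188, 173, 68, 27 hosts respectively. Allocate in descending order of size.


188 hosts -> /24 (254 usable): 192.168.24.0/24
173 hosts -> /24 (254 usable): 192.168.25.0/24
68 hosts -> /25 (126 usable): 192.168.26.0/25
27 hosts -> /27 (30 usable): 192.168.26.128/27
Allocation: 192.168.24.0/24 (188 hosts, 254 usable); 192.168.25.0/24 (173 hosts, 254 usable); 192.168.26.0/25 (68 hosts, 126 usable); 192.168.26.128/27 (27 hosts, 30 usable)


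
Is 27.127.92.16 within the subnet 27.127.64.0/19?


Subnet network: 27.127.64.0
Test IP AND mask: 27.127.64.0
Yes, 27.127.92.16 is in 27.127.64.0/19


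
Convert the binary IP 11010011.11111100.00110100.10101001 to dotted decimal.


11010011 = 211
11111100 = 252
00110100 = 52
10101001 = 169
IP: 211.252.52.169


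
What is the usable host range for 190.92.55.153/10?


Network: 190.64.0.0
Broadcast: 190.127.255.255
First usable = network + 1
Last usable = broadcast - 1
Range: 190.64.0.1 to 190.127.255.254


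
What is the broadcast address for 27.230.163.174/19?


Network: 27.230.160.0/19
Host bits = 13
Set all host bits to 1:
Broadcast: 27.230.191.255


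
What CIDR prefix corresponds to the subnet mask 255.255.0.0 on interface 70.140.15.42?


Binary: 11111111.11111111.00000000.00000000
Count leading 1s
Prefix: /16


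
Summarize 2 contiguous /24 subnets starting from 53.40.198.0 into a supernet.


Original prefix: /24
Number of subnets: 2 = 2^1
New prefix = 24 - 1 = 23
Supernet: 53.40.198.0/23


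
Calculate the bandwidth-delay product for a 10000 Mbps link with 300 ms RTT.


BDP = bandwidth * RTT
= 10000 Mbps * 300 ms
= 10000 * 1e6 * 300 / 1000 bits
= 3000000000 bits
= 375000000 bytes
= 366210.9375 KB
BDP = 3000000000 bits (375000000 bytes)


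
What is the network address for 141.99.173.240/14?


IP:   10001101.01100011.10101101.11110000
Mask: 11111111.11111100.00000000.00000000
AND operation:
Net:  10001101.01100000.00000000.00000000
Network: 141.96.0.0/14


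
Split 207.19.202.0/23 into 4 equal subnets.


New prefix = 23 + 2 = 25
Each subnet has 128 addresses
  207.19.202.0/25
  207.19.202.128/25
  207.19.203.0/25
  207.19.203.128/25
Subnets: 207.19.202.0/25, 207.19.202.128/25, 207.19.203.0/25, 207.19.203.128/25


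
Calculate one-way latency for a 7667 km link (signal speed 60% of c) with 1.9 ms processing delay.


Speed = 0.6 * 3e5 km/s = 180000 km/s
Propagation delay = 7667 / 180000 = 0.0426 s = 42.5944 ms
Processing delay = 1.9 ms
Total one-way latency = 44.4944 ms


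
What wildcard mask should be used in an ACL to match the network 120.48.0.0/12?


Subnet mask: 255.240.0.0
Wildcard = 255.255.255.255 - subnet mask
255 - 255 = 0
255 - 240 = 15
255 - 0 = 255
255 - 0 = 255
Wildcard: 0.15.255.255


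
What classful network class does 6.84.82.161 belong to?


First octet: 6
Binary: 00000110
0xxxxxxx -> Class A (1-126)
Class A, default mask 255.0.0.0 (/8)


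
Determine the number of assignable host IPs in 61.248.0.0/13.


Host bits = 32 - 13 = 19
Total addresses = 2^19 = 524288
Usable = total - 2 (network and broadcast)
Usable hosts: 524286


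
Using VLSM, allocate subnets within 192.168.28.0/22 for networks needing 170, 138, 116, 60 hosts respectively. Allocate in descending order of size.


170 hosts -> /24 (254 usable): 192.168.28.0/24
138 hosts -> /24 (254 usable): 192.168.29.0/24
116 hosts -> /25 (126 usable): 192.168.30.0/25
60 hosts -> /26 (62 usable): 192.168.30.128/26
Allocation: 192.168.28.0/24 (170 hosts, 254 usable); 192.168.29.0/24 (138 hosts, 254 usable); 192.168.30.0/25 (116 hosts, 126 usable); 192.168.30.128/26 (60 hosts, 62 usable)


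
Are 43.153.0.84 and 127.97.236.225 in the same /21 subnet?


Mask: 255.255.248.0
43.153.0.84 AND mask = 43.153.0.0
127.97.236.225 AND mask = 127.97.232.0
No, different subnets (43.153.0.0 vs 127.97.232.0)


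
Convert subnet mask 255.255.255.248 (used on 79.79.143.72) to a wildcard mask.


Subnet mask: 255.255.255.248
Wildcard = 255.255.255.255 - subnet mask
255 - 255 = 0
255 - 255 = 0
255 - 255 = 0
255 - 248 = 7
Wildcard: 0.0.0.7


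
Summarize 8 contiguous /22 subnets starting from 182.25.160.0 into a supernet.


Original prefix: /22
Number of subnets: 8 = 2^3
New prefix = 22 - 3 = 19
Supernet: 182.25.160.0/19


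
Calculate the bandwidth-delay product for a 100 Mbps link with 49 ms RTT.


BDP = bandwidth * RTT
= 100 Mbps * 49 ms
= 100 * 1e6 * 49 / 1000 bits
= 4900000 bits
= 612500 bytes
= 598.1445 KB
BDP = 4900000 bits (612500 bytes)


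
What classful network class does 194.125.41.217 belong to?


First octet: 194
Binary: 11000010
110xxxxx -> Class C (192-223)
Class C, default mask 255.255.255.0 (/24)


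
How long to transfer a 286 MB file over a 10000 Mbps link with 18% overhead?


Effective throughput = 10000 * (1 - 18/100) = 8200 Mbps
File size in Mb = 286 * 8 = 2288 Mb
Time = 2288 / 8200
Time = 0.279 seconds


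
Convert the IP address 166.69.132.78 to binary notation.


166 = 10100110
69 = 01000101
132 = 10000100
78 = 01001110
Binary: 10100110.01000101.10000100.01001110


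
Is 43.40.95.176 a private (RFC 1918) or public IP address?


RFC 1918 private ranges:
  10.0.0.0/8 (10.0.0.0 - 10.255.255.255)
  172.16.0.0/12 (172.16.0.0 - 172.31.255.255)
  192.168.0.0/16 (192.168.0.0 - 192.168.255.255)
Public (not in any RFC 1918 range)


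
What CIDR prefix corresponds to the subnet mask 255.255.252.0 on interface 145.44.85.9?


Binary: 11111111.11111111.11111100.00000000
Count leading 1s
Prefix: /22


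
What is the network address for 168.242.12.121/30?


IP:   10101000.11110010.00001100.01111001
Mask: 11111111.11111111.11111111.11111100
AND operation:
Net:  10101000.11110010.00001100.01111000
Network: 168.242.12.120/30


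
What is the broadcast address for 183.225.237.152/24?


Network: 183.225.237.0/24
Host bits = 8
Set all host bits to 1:
Broadcast: 183.225.237.255
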